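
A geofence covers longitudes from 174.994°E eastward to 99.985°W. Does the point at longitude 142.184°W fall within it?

Band width going east from +174.994° to -99.985°: ((-99.985 − 174.994) mod 360) = 85.021°.
Offset of -142.184° east of the west edge: ((-142.184 − 174.994) mod 360) = 42.822°.
42.822° ≤ 85.021° ⇒ inside.

Yes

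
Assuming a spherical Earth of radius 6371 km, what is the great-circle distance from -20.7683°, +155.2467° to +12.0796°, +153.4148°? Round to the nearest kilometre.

3658 km

Δλ = 153.4148 − 155.2467 = -1.8319°.
Δφ = 12.0796 − -20.7683 = 32.8479°.
a = sin²(Δφ/2) + cos φ₁ · cos φ₂ · sin²(Δλ/2) = 0.080177.
c = 2·atan2(√a, √(1−a)) = 0.57416 rad → d = 6371·c ≈ 3658.00 km.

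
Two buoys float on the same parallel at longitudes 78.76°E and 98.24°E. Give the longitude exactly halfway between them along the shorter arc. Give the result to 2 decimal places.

Signed shortest Δλ from +78.76° to +98.24° is +19.48°.
Midpoint longitude = +78.76° + (+19.48°)/2 = +78.76° + 9.74° = +88.50°.

88.50°E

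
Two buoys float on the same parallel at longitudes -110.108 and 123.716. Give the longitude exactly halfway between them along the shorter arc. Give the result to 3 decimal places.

Signed shortest Δλ from -110.108° to +123.716° is -126.176°.
Midpoint longitude = -110.108° + (-126.176°)/2 = -110.108° − 63.088° = -173.196°.
(The naïve average (-110.108 + +123.716)/2 = 6.804° is on the wrong side of the globe.)

-173.196°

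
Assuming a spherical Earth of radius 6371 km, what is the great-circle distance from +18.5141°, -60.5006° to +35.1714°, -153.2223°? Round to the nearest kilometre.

Δλ = -153.2223 − -60.5006 = -92.7217°.
Δφ = 35.1714 − 18.5141 = 16.6573°.
a = sin²(Δφ/2) + cos φ₁ · cos φ₂ · sin²(Δλ/2) = 0.426949.
c = 2·atan2(√a, √(1−a)) = 1.42417 rad → d = 6371·c ≈ 9073.38 km.

9073 km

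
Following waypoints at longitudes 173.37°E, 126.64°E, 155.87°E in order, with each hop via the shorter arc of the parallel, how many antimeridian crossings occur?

0

Leg 1: +173.37° → +126.64°, shortest Δλ = -46.73° (west) — does not cross 180°.
Leg 2: +126.64° → +155.87°, shortest Δλ = 29.23° (east) — does not cross 180°.
Total crossings: 0.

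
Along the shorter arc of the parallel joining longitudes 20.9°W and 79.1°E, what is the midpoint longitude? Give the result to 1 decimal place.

Signed shortest Δλ from -20.9° to +79.1° is +100.0°.
Midpoint longitude = -20.9° + (+100.0°)/2 = -20.9° + 50.0° = +29.1°.

29.1°E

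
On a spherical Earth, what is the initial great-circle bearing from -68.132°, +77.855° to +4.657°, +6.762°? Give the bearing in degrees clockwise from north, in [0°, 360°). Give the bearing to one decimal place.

289.3°

Δλ = 6.762 − 77.855 = -71.093°.
θ = atan2( sin Δλ · cos φ₂ , cos φ₁ · sin φ₂ − sin φ₁ · cos φ₂ · cos Δλ )
  = atan2(-0.94292, 0.32997) = -70.713° → normalised to [0°, 360°): 289.287°.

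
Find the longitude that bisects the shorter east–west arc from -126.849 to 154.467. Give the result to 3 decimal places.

-166.191°

Signed shortest Δλ from -126.849° to +154.467° is -78.684°.
Midpoint longitude = -126.849° + (-78.684°)/2 = -126.849° − 39.342° = -166.191°.
(The naïve average (-126.849 + +154.467)/2 = 13.809° is on the wrong side of the globe.)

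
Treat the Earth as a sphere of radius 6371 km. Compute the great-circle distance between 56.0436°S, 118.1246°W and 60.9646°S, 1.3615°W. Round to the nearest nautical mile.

Δλ = -1.3615 − -118.1246 = 116.7631°.
Δφ = -60.9646 − -56.0436 = -4.9210°.
a = sin²(Δφ/2) + cos φ₁ · cos φ₂ · sin²(Δλ/2) = 0.198430.
c = 2·atan2(√a, √(1−a)) = 0.92336 rad → d = 6371·c ≈ 5882.76 km ≈ 3176.43 nmi.

3176 nmi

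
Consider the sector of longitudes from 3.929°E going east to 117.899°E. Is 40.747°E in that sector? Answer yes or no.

Yes

Band width going east from +3.929° to +117.899°: ((117.899 − 3.929) mod 360) = 113.970°.
Offset of +40.747° east of the west edge: ((40.747 − 3.929) mod 360) = 36.818°.
36.818° ≤ 113.970° ⇒ inside.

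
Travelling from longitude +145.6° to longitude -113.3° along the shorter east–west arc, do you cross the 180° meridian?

Naïve |-113.3 − 145.6| = 258.9° > 180°, so the shorter arc goes the other way round — across 180°.
Signed shortest Δλ = ((-113.3 − 145.6 + 180) mod 360) − 180 = 101.1°.
Going east by 101.1° from +145.6° passes through 180° before reaching -113.3°.

Yes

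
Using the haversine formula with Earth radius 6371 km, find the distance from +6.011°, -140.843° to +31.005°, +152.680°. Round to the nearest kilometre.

Δλ = 152.680 − -140.843 = 293.523°; wrapped into (−180°, 180°]: -66.477°.
Δφ = 31.005 − 6.011 = 24.994°.
a = sin²(Δφ/2) + cos φ₁ · cos φ₂ · sin²(Δλ/2) = 0.302923.
c = 2·atan2(√a, √(1−a)) = 1.16565 rad → d = 6371·c ≈ 7426.35 km.

7426 km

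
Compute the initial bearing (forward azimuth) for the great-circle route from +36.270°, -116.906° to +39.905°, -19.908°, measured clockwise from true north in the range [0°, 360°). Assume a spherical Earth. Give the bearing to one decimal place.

53.1°

Δλ = -19.908 − -116.906 = 96.998°.
θ = atan2( sin Δλ · cos φ₂ , cos φ₁ · sin φ₂ − sin φ₁ · cos φ₂ · cos Δλ )
  = atan2(0.76139, 0.57251) = 53.060° → normalised to [0°, 360°): 53.060°.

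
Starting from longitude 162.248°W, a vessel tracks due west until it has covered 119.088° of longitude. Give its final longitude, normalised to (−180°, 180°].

Start at -162.248°; shift −119.088° → -281.336°.
-281.336° lies outside (−180°, 180°]; add 360° → +78.664°.

78.664°E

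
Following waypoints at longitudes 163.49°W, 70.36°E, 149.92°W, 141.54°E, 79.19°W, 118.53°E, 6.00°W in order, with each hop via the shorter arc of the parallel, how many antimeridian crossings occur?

Leg 1: -163.49° → +70.36°, shortest Δλ = -126.15° (west) — crosses 180°.
Leg 2: +70.36° → -149.92°, shortest Δλ = 139.72° (east) — crosses 180°.
Leg 3: -149.92° → +141.54°, shortest Δλ = -68.54° (west) — crosses 180°.
Leg 4: +141.54° → -79.19°, shortest Δλ = 139.27° (east) — crosses 180°.
Leg 5: -79.19° → +118.53°, shortest Δλ = -162.28° (west) — crosses 180°.
Leg 6: +118.53° → -6.00°, shortest Δλ = -124.53° (west) — does not cross 180°.
Total crossings: 5.

5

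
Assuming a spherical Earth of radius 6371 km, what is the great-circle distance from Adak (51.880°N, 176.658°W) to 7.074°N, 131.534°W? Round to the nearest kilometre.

6455 km

Δλ = -131.534 − -176.658 = 45.124°.
Δφ = 7.074 − 51.880 = -44.806°.
a = sin²(Δφ/2) + cos φ₁ · cos φ₂ · sin²(Δλ/2) = 0.235436.
c = 2·atan2(√a, √(1−a)) = 1.01322 rad → d = 6371·c ≈ 6455.24 km.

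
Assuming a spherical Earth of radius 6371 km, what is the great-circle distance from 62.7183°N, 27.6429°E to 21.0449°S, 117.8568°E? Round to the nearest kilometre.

12088 km

Δλ = 117.8568 − 27.6429 = 90.2139°.
Δφ = -21.0449 − 62.7183 = -83.7632°.
a = sin²(Δφ/2) + cos φ₁ · cos φ₂ · sin²(Δλ/2) = 0.660376.
c = 2·atan2(√a, √(1−a)) = 1.89732 rad → d = 6371·c ≈ 12087.82 km.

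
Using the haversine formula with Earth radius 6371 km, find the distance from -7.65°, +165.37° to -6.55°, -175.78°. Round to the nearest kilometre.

2083 km

Δλ = -175.78 − 165.37 = -341.15°; wrapped into (−180°, 180°]: 18.85°.
Δφ = -6.55 − -7.65 = 1.10°.
a = sin²(Δφ/2) + cos φ₁ · cos φ₂ · sin²(Δλ/2) = 0.026496.
c = 2·atan2(√a, √(1−a)) = 0.32701 rad → d = 6371·c ≈ 2083.37 km.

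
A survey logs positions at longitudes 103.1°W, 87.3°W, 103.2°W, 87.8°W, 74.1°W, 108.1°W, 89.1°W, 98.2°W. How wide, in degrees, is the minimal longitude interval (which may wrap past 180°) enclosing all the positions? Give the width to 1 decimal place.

34.0°

Sort the longitudes: -108.1°, -103.2°, -103.1°, -98.2°, -89.1°, -87.8°, -87.3°, -74.1°.
Eastward gaps between consecutive values (wrapping around): 4.9°, 0.1°, 4.9°, 9.1°, 1.3°, 0.5°, 13.2°, 326.0°.
Largest gap = 326.0° ⇒ minimal covering band is its complement: 360° − 326.0° = 34.0°.
Band runs from -108.1° eastward to -74.1°.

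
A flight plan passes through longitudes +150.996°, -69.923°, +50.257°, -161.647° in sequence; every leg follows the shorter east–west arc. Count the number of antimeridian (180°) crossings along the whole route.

2

Leg 1: +150.996° → -69.923°, shortest Δλ = 139.081° (east) — crosses 180°.
Leg 2: -69.923° → +50.257°, shortest Δλ = 120.18° (east) — does not cross 180°.
Leg 3: +50.257° → -161.647°, shortest Δλ = 148.096° (east) — crosses 180°.
Total crossings: 2.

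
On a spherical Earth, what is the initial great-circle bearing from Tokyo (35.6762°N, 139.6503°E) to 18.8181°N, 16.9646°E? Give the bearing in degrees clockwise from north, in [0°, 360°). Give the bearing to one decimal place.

Δλ = 16.9646 − 139.6503 = -122.6857°.
θ = atan2( sin Δλ · cos φ₂ , cos φ₁ · sin φ₂ − sin φ₁ · cos φ₂ · cos Δλ )
  = atan2(-0.79666, 0.56014) = -54.888° → normalised to [0°, 360°): 305.112°.

305.1°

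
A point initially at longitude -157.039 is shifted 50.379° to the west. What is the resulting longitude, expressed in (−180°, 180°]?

Start at -157.039°; shift −50.379° → -207.418°.
-207.418° lies outside (−180°, 180°]; add 360° → +152.582°.

+152.582°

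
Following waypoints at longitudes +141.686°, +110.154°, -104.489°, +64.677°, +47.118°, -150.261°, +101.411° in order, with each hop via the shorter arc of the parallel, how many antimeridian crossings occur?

3

Leg 1: +141.686° → +110.154°, shortest Δλ = -31.532° (west) — does not cross 180°.
Leg 2: +110.154° → -104.489°, shortest Δλ = 145.357° (east) — crosses 180°.
Leg 3: -104.489° → +64.677°, shortest Δλ = 169.166° (east) — does not cross 180°.
Leg 4: +64.677° → +47.118°, shortest Δλ = -17.559° (west) — does not cross 180°.
Leg 5: +47.118° → -150.261°, shortest Δλ = 162.621° (east) — crosses 180°.
Leg 6: -150.261° → +101.411°, shortest Δλ = -108.328° (west) — crosses 180°.
Total crossings: 3.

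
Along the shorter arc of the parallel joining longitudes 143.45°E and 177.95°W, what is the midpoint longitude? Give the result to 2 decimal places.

Signed shortest Δλ from +143.45° to -177.95° is +38.60°.
Midpoint longitude = +143.45° + (+38.60°)/2 = +143.45° + 19.30° = +162.75°.
(The naïve average (+143.45 + -177.95)/2 = -17.25° is on the wrong side of the globe.)

162.75°E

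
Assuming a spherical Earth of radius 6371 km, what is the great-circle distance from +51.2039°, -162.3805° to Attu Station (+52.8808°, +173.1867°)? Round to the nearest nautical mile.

Δλ = 173.1867 − -162.3805 = 335.5672°; wrapped into (−180°, 180°]: -24.4328°.
Δφ = 52.8808 − 51.2039 = 1.6769°.
a = sin²(Δφ/2) + cos φ₁ · cos φ₂ · sin²(Δλ/2) = 0.017144.
c = 2·atan2(√a, √(1−a)) = 0.26263 rad → d = 6371·c ≈ 1673.20 km ≈ 903.46 nmi.

903 nmi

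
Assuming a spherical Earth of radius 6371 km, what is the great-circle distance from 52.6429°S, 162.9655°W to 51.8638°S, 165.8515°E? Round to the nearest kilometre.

Δλ = 165.8515 − -162.9655 = 328.8170°; wrapped into (−180°, 180°]: -31.1830°.
Δφ = -51.8638 − -52.6429 = 0.7791°.
a = sin²(Δφ/2) + cos φ₁ · cos φ₂ · sin²(Δλ/2) = 0.027115.
c = 2·atan2(√a, √(1−a)) = 0.33084 rad → d = 6371·c ≈ 2107.80 km.

2108 km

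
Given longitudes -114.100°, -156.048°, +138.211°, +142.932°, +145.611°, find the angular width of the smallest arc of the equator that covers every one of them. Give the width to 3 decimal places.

107.689°

Sort the longitudes: -156.048°, -114.100°, +138.211°, +142.932°, +145.611°.
Eastward gaps between consecutive values (wrapping around): 41.948°, 252.311°, 4.721°, 2.679°, 58.341°.
Largest gap = 252.311° ⇒ minimal covering band is its complement: 360° − 252.311° = 107.689°.
Band runs from +138.211° eastward to -114.100°, crossing the antimeridian.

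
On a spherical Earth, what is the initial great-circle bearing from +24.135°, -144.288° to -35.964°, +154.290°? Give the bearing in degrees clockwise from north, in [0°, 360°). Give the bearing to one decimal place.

Δλ = 154.290 − -144.288 = 298.578°; wrapped into (−180°, 180°]: -61.422°.
θ = atan2( sin Δλ · cos φ₂ , cos φ₁ · sin φ₂ − sin φ₁ · cos φ₂ · cos Δλ )
  = atan2(-0.71078, -0.69425) = -134.326° → normalised to [0°, 360°): 225.674°.

225.7°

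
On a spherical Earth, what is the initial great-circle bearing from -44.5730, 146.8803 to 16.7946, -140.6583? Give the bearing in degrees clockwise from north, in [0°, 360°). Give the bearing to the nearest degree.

Δλ = -140.6583 − 146.8803 = -287.5386°; wrapped into (−180°, 180°]: 72.4614°.
θ = atan2( sin Δλ · cos φ₂ , cos φ₁ · sin φ₂ − sin φ₁ · cos φ₂ · cos Δλ )
  = atan2(0.91284, 0.40830) = 65.902° → normalised to [0°, 360°): 65.902°.

66°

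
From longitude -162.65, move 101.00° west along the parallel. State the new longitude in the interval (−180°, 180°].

+96.35°

Start at -162.65°; shift −101.00° → -263.65°.
-263.65° lies outside (−180°, 180°]; add 360° → +96.35°.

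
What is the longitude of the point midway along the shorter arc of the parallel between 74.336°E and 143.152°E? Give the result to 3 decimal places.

108.744°E

Signed shortest Δλ from +74.336° to +143.152° is +68.816°.
Midpoint longitude = +74.336° + (+68.816°)/2 = +74.336° + 34.408° = +108.744°.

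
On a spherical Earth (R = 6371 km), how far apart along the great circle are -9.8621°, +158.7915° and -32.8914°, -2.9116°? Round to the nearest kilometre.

14881 km

Δλ = -2.9116 − 158.7915 = -161.7031°.
Δφ = -32.8914 − -9.8621 = -23.0293°.
a = sin²(Δφ/2) + cos φ₁ · cos φ₂ · sin²(Δλ/2) = 0.846228.
c = 2·atan2(√a, √(1−a)) = 2.33568 rad → d = 6371·c ≈ 14880.64 km.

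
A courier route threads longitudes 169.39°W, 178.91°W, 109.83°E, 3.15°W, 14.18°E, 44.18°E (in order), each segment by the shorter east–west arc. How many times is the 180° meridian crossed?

Leg 1: -169.39° → -178.91°, shortest Δλ = -9.52° (west) — does not cross 180°.
Leg 2: -178.91° → +109.83°, shortest Δλ = -71.26° (west) — crosses 180°.
Leg 3: +109.83° → -3.15°, shortest Δλ = -112.98° (west) — does not cross 180°.
Leg 4: -3.15° → +14.18°, shortest Δλ = 17.33° (east) — does not cross 180°.
Leg 5: +14.18° → +44.18°, shortest Δλ = 30.0° (east) — does not cross 180°.
Total crossings: 1.

1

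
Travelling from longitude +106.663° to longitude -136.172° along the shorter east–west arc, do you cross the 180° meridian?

Naïve |-136.172 − 106.663| = 242.835° > 180°, so the shorter arc goes the other way round — across 180°.
Signed shortest Δλ = ((-136.172 − 106.663 + 180) mod 360) − 180 = 117.165°.
Going east by 117.165° from +106.663° passes through 180° before reaching -136.172°.

Yes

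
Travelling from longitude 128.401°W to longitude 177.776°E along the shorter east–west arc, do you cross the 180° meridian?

Naïve |177.776 − -128.401| = 306.177° > 180°, so the shorter arc goes the other way round — across 180°.
Signed shortest Δλ = ((177.776 − -128.401 + 180) mod 360) − 180 = -53.823°.
Going west by 53.823° from -128.401° passes through 180° before reaching +177.776°.

Yes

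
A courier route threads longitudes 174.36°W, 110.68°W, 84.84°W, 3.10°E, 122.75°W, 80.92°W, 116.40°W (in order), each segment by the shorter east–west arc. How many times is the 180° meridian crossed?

0

Leg 1: -174.36° → -110.68°, shortest Δλ = 63.68° (east) — does not cross 180°.
Leg 2: -110.68° → -84.84°, shortest Δλ = 25.84° (east) — does not cross 180°.
Leg 3: -84.84° → +3.10°, shortest Δλ = 87.94° (east) — does not cross 180°.
Leg 4: +3.10° → -122.75°, shortest Δλ = -125.85° (west) — does not cross 180°.
Leg 5: -122.75° → -80.92°, shortest Δλ = 41.83° (east) — does not cross 180°.
Leg 6: -80.92° → -116.40°, shortest Δλ = -35.48° (west) — does not cross 180°.
Total crossings: 0.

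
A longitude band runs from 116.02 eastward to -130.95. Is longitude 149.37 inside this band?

Band width going east from +116.02° to -130.95°: ((-130.95 − 116.02) mod 360) = 113.03°.
Offset of +149.37° east of the west edge: ((149.37 − 116.02) mod 360) = 33.35°.
33.35° ≤ 113.03° ⇒ inside.

Yes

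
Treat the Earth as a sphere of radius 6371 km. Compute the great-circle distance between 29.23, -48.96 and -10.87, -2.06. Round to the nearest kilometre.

6720 km

Δλ = -2.06 − -48.96 = 46.90°.
Δφ = -10.87 − 29.23 = -40.10°.
a = sin²(Δφ/2) + cos φ₁ · cos φ₂ · sin²(Δλ/2) = 0.253258.
c = 2·atan2(√a, √(1−a)) = 1.05471 rad → d = 6371·c ≈ 6719.53 km.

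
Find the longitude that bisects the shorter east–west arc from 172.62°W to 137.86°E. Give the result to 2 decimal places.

Signed shortest Δλ from -172.62° to +137.86° is -49.52°.
Midpoint longitude = -172.62° + (-49.52°)/2 = -172.62° − 24.76° = -197.38°.
Normalise into (−180°, 180°]: +162.62°.
(The naïve average (-172.62 + +137.86)/2 = -17.38° is on the wrong side of the globe.)

162.62°E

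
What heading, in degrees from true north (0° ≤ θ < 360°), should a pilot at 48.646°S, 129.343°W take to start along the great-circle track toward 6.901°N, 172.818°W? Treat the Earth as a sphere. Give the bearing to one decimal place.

312.2°

Δλ = -172.818 − -129.343 = -43.475°.
θ = atan2( sin Δλ · cos φ₂ , cos φ₁ · sin φ₂ − sin φ₁ · cos φ₂ · cos Δλ )
  = atan2(-0.68305, 0.62016) = -47.763° → normalised to [0°, 360°): 312.237°.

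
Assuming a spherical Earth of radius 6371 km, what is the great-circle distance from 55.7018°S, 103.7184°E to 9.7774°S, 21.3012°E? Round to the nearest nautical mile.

Δλ = 21.3012 − 103.7184 = -82.4172°.
Δφ = -9.7774 − -55.7018 = 45.9244°.
a = sin²(Δφ/2) + cos φ₁ · cos φ₂ · sin²(Δλ/2) = 0.393215.
c = 2·atan2(√a, √(1−a)) = 1.35557 rad → d = 6371·c ≈ 8636.32 km ≈ 4663.24 nmi.

4663 nmi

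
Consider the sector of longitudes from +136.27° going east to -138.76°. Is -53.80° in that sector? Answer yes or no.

No

Band width going east from +136.27° to -138.76°: ((-138.76 − 136.27) mod 360) = 84.97°.
Offset of -53.80° east of the west edge: ((-53.80 − 136.27) mod 360) = 169.93°.
169.93° > 84.97° ⇒ outside.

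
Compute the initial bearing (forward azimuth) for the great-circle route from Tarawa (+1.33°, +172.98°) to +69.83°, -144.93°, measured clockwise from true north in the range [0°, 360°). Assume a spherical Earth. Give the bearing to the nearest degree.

14°

Δλ = -144.93 − 172.98 = -317.91°; wrapped into (−180°, 180°]: 42.09°.
θ = atan2( sin Δλ · cos φ₂ , cos φ₁ · sin φ₂ − sin φ₁ · cos φ₂ · cos Δλ )
  = atan2(0.23112, 0.93248) = 13.921° → normalised to [0°, 360°): 13.921°.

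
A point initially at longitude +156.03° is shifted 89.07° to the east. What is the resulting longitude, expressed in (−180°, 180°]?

Start at +156.03°; shift +89.07° → +245.10°.
+245.10° lies outside (−180°, 180°]; subtract 360° → -114.90°.

-114.90°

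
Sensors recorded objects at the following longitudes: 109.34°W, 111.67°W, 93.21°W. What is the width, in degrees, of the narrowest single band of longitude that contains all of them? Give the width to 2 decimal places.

Sort the longitudes: -111.67°, -109.34°, -93.21°.
Eastward gaps between consecutive values (wrapping around): 2.33°, 16.13°, 341.54°.
Largest gap = 341.54° ⇒ minimal covering band is its complement: 360° − 341.54° = 18.46°.
Band runs from -111.67° eastward to -93.21°.

18.46°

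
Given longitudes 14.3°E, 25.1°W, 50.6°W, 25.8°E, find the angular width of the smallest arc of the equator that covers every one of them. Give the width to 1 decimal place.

76.4°

Sort the longitudes: -50.6°, -25.1°, +14.3°, +25.8°.
Eastward gaps between consecutive values (wrapping around): 25.5°, 39.4°, 11.5°, 283.6°.
Largest gap = 283.6° ⇒ minimal covering band is its complement: 360° − 283.6° = 76.4°.
Band runs from -50.6° eastward to +25.8°.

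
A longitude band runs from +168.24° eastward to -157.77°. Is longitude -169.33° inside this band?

Yes

Band width going east from +168.24° to -157.77°: ((-157.77 − 168.24) mod 360) = 33.99°.
Offset of -169.33° east of the west edge: ((-169.33 − 168.24) mod 360) = 22.43°.
22.43° ≤ 33.99° ⇒ inside.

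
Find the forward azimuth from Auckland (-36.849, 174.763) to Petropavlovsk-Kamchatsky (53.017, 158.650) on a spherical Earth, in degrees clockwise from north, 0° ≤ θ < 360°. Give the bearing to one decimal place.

350.4°

Δλ = 158.650 − 174.763 = -16.113°.
θ = atan2( sin Δλ · cos φ₂ , cos φ₁ · sin φ₂ − sin φ₁ · cos φ₂ · cos Δλ )
  = atan2(-0.16696, 0.98582) = -9.612° → normalised to [0°, 360°): 350.388°.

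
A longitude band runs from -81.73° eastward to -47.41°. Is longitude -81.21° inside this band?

Band width going east from -81.73° to -47.41°: ((-47.41 − -81.73) mod 360) = 34.32°.
Offset of -81.21° east of the west edge: ((-81.21 − -81.73) mod 360) = 0.52°.
0.52° ≤ 34.32° ⇒ inside.

Yes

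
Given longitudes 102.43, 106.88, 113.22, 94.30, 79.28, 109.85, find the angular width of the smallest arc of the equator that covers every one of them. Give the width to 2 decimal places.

33.94°

Sort the longitudes: +79.28°, +94.30°, +102.43°, +106.88°, +109.85°, +113.22°.
Eastward gaps between consecutive values (wrapping around): 15.02°, 8.13°, 4.45°, 2.97°, 3.37°, 326.06°.
Largest gap = 326.06° ⇒ minimal covering band is its complement: 360° − 326.06° = 33.94°.
Band runs from +79.28° eastward to +113.22°.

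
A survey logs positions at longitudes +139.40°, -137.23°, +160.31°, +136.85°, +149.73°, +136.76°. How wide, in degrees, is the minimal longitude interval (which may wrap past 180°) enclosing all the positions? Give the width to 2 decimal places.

86.01°

Sort the longitudes: -137.23°, +136.76°, +136.85°, +139.40°, +149.73°, +160.31°.
Eastward gaps between consecutive values (wrapping around): 273.99°, 0.09°, 2.55°, 10.33°, 10.58°, 62.46°.
Largest gap = 273.99° ⇒ minimal covering band is its complement: 360° − 273.99° = 86.01°.
Band runs from +136.76° eastward to -137.23°, crossing the antimeridian.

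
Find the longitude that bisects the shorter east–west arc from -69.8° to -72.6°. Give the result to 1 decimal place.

-71.2°

Signed shortest Δλ from -69.8° to -72.6° is -2.8°.
Midpoint longitude = -69.8° + (-2.8°)/2 = -69.8° − 1.4° = -71.2°.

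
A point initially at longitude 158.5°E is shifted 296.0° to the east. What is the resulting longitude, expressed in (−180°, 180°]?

Start at +158.5°; shift +296.0° → +454.5°.
+454.5° lies outside (−180°, 180°]; subtract 360° → +94.5°.

94.5°E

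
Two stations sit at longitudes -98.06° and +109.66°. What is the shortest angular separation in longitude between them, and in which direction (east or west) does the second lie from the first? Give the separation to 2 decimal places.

152.28° west

Raw difference: 109.66 − -98.06 = 207.72°.
Normalise into (−180°, 180°]: 207.72° − 360° = -152.28°.
Negative ⇒ the second point lies to the west; separation 152.28°.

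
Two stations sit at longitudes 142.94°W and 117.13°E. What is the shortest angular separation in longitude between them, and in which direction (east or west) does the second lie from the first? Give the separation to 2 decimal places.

99.93° west

Raw difference: 117.13 − -142.94 = 260.07°.
Normalise into (−180°, 180°]: 260.07° − 360° = -99.93°.
Negative ⇒ the second point lies to the west; separation 99.93°.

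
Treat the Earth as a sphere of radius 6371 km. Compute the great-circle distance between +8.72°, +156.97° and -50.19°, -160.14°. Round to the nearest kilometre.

Δλ = -160.14 − 156.97 = -317.11°; wrapped into (−180°, 180°]: 42.89°.
Δφ = -50.19 − 8.72 = -58.91°.
a = sin²(Δφ/2) + cos φ₁ · cos φ₂ · sin²(Δλ/2) = 0.326400.
c = 2·atan2(√a, √(1−a)) = 1.21621 rad → d = 6371·c ≈ 7748.49 km.

7748 km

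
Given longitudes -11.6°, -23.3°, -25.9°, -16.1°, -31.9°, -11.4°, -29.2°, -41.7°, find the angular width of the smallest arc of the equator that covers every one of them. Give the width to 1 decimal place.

30.3°

Sort the longitudes: -41.7°, -31.9°, -29.2°, -25.9°, -23.3°, -16.1°, -11.6°, -11.4°.
Eastward gaps between consecutive values (wrapping around): 9.8°, 2.7°, 3.3°, 2.6°, 7.2°, 4.5°, 0.2°, 329.7°.
Largest gap = 329.7° ⇒ minimal covering band is its complement: 360° − 329.7° = 30.3°.
Band runs from -41.7° eastward to -11.4°.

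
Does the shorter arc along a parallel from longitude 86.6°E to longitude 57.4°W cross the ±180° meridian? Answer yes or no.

No

Signed shortest Δλ = ((-57.4 − 86.6 + 180) mod 360) − 180 = -144.0°.
Going west by 144.0° from +86.6° reaches -57.4° without touching 180°.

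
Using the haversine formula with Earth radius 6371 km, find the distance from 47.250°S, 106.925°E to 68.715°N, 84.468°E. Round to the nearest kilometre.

13028 km

Δλ = 84.468 − 106.925 = -22.457°.
Δφ = 68.715 − -47.250 = 115.965°.
a = sin²(Δφ/2) + cos φ₁ · cos φ₂ · sin²(Δλ/2) = 0.728254.
c = 2·atan2(√a, √(1−a)) = 2.04486 rad → d = 6371·c ≈ 13027.82 km.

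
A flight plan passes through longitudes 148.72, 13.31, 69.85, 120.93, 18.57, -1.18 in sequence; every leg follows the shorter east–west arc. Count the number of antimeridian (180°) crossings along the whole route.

0

Leg 1: +148.72° → +13.31°, shortest Δλ = -135.41° (west) — does not cross 180°.
Leg 2: +13.31° → +69.85°, shortest Δλ = 56.54° (east) — does not cross 180°.
Leg 3: +69.85° → +120.93°, shortest Δλ = 51.08° (east) — does not cross 180°.
Leg 4: +120.93° → +18.57°, shortest Δλ = -102.36° (west) — does not cross 180°.
Leg 5: +18.57° → -1.18°, shortest Δλ = -19.75° (west) — does not cross 180°.
Total crossings: 0.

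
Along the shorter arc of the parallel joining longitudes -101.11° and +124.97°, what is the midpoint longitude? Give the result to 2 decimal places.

-168.07°

Signed shortest Δλ from -101.11° to +124.97° is -133.92°.
Midpoint longitude = -101.11° + (-133.92°)/2 = -101.11° − 66.96° = -168.07°.
(The naïve average (-101.11 + +124.97)/2 = 11.93° is on the wrong side of the globe.)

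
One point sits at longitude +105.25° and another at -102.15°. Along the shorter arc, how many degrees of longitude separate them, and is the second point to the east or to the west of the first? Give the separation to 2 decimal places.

152.60° east

Raw difference: -102.15 − 105.25 = -207.4°.
Normalise into (−180°, 180°]: -207.4° + 360° = 152.6°.
Positive ⇒ the second point lies to the east; separation 152.60°.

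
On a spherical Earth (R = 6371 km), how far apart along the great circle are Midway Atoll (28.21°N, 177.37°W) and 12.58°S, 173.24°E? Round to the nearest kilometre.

Δλ = 173.24 − -177.37 = 350.61°; wrapped into (−180°, 180°]: -9.39°.
Δφ = -12.58 − 28.21 = -40.79°.
a = sin²(Δφ/2) + cos φ₁ · cos φ₂ · sin²(Δλ/2) = 0.127208.
c = 2·atan2(√a, √(1−a)) = 0.72938 rad → d = 6371·c ≈ 4646.91 km.

4647 km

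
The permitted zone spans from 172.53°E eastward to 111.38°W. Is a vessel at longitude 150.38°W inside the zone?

Yes

Band width going east from +172.53° to -111.38°: ((-111.38 − 172.53) mod 360) = 76.09°.
Offset of -150.38° east of the west edge: ((-150.38 − 172.53) mod 360) = 37.09°.
37.09° ≤ 76.09° ⇒ inside.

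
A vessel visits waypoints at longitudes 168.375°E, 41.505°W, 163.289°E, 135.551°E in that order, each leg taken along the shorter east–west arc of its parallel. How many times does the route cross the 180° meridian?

2

Leg 1: +168.375° → -41.505°, shortest Δλ = 150.12° (east) — crosses 180°.
Leg 2: -41.505° → +163.289°, shortest Δλ = -155.206° (west) — crosses 180°.
Leg 3: +163.289° → +135.551°, shortest Δλ = -27.738° (west) — does not cross 180°.
Total crossings: 2.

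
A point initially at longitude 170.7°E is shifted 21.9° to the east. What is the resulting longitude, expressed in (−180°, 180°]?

167.4°W

Start at +170.7°; shift +21.9° → +192.6°.
+192.6° lies outside (−180°, 180°]; subtract 360° → -167.4°.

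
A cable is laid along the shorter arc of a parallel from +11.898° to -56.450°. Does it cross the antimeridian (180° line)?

No

Signed shortest Δλ = ((-56.450 − 11.898 + 180) mod 360) − 180 = -68.348°.
Going west by 68.348° from +11.898° reaches -56.450° without touching 180°.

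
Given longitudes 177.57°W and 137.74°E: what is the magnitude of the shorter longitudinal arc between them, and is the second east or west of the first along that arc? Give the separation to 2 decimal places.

44.69° west

Raw difference: 137.74 − -177.57 = 315.31°.
Normalise into (−180°, 180°]: 315.31° − 360° = -44.69°.
Negative ⇒ the second point lies to the west; separation 44.69°.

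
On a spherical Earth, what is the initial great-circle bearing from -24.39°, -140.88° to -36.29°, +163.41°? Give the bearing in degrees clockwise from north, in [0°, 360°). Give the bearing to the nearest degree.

Δλ = 163.41 − -140.88 = 304.29°; wrapped into (−180°, 180°]: -55.71°.
θ = atan2( sin Δλ · cos φ₂ , cos φ₁ · sin φ₂ − sin φ₁ · cos φ₂ · cos Δλ )
  = atan2(-0.66594, -0.35153) = -117.828° → normalised to [0°, 360°): 242.172°.

242°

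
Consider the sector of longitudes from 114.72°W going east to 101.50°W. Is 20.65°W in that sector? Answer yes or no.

No

Band width going east from -114.72° to -101.50°: ((-101.50 − -114.72) mod 360) = 13.22°.
Offset of -20.65° east of the west edge: ((-20.65 − -114.72) mod 360) = 94.07°.
94.07° > 13.22° ⇒ outside.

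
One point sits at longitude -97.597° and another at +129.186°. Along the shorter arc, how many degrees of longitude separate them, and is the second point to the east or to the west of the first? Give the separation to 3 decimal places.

133.217° west

Raw difference: 129.186 − -97.597 = 226.783°.
Normalise into (−180°, 180°]: 226.783° − 360° = -133.217°.
Negative ⇒ the second point lies to the west; separation 133.217°.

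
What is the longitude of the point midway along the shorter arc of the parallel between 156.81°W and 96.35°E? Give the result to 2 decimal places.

Signed shortest Δλ from -156.81° to +96.35° is -106.84°.
Midpoint longitude = -156.81° + (-106.84°)/2 = -156.81° − 53.42° = -210.23°.
Normalise into (−180°, 180°]: +149.77°.
(The naïve average (-156.81 + +96.35)/2 = -30.23° is on the wrong side of the globe.)

149.77°E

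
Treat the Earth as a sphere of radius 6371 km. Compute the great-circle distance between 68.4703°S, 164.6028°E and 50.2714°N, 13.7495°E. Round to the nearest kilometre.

17454 km

Δλ = 13.7495 − 164.6028 = -150.8533°.
Δφ = 50.2714 − -68.4703 = 118.7417°.
a = sin²(Δφ/2) + cos φ₁ · cos φ₂ · sin²(Δλ/2) = 0.960139.
c = 2·atan2(√a, √(1−a)) = 2.73958 rad → d = 6371·c ≈ 17453.89 km.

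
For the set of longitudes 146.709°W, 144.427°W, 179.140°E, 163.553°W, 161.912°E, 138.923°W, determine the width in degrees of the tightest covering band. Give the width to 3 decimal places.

59.165°

Sort the longitudes: -163.553°, -146.709°, -144.427°, -138.923°, +161.912°, +179.140°.
Eastward gaps between consecutive values (wrapping around): 16.844°, 2.282°, 5.504°, 300.835°, 17.228°, 17.307°.
Largest gap = 300.835° ⇒ minimal covering band is its complement: 360° − 300.835° = 59.165°.
Band runs from +161.912° eastward to -138.923°, crossing the antimeridian.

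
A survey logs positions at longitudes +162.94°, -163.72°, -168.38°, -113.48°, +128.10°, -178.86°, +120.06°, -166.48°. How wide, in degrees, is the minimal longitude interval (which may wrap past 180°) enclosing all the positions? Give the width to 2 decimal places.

Sort the longitudes: -178.86°, -168.38°, -166.48°, -163.72°, -113.48°, +120.06°, +128.10°, +162.94°.
Eastward gaps between consecutive values (wrapping around): 10.48°, 1.90°, 2.76°, 50.24°, 233.54°, 8.04°, 34.84°, 18.20°.
Largest gap = 233.54° ⇒ minimal covering band is its complement: 360° − 233.54° = 126.46°.
Band runs from +120.06° eastward to -113.48°, crossing the antimeridian.

126.46°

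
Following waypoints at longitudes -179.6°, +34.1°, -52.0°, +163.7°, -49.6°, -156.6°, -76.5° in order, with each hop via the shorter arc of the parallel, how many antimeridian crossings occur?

3

Leg 1: -179.6° → +34.1°, shortest Δλ = -146.3° (west) — crosses 180°.
Leg 2: +34.1° → -52.0°, shortest Δλ = -86.1° (west) — does not cross 180°.
Leg 3: -52.0° → +163.7°, shortest Δλ = -144.3° (west) — crosses 180°.
Leg 4: +163.7° → -49.6°, shortest Δλ = 146.7° (east) — crosses 180°.
Leg 5: -49.6° → -156.6°, shortest Δλ = -107.0° (west) — does not cross 180°.
Leg 6: -156.6° → -76.5°, shortest Δλ = 80.1° (east) — does not cross 180°.
Total crossings: 3.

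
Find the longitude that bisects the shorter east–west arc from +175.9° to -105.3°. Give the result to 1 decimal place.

-144.7°

Signed shortest Δλ from +175.9° to -105.3° is +78.8°.
Midpoint longitude = +175.9° + (+78.8°)/2 = +175.9° + 39.4° = +215.3°.
Normalise into (−180°, 180°]: -144.7°.
(The naïve average (+175.9 + -105.3)/2 = 35.3° is on the wrong side of the globe.)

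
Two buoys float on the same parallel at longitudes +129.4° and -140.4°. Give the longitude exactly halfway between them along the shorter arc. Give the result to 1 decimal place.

+174.5°

Signed shortest Δλ from +129.4° to -140.4° is +90.2°.
Midpoint longitude = +129.4° + (+90.2°)/2 = +129.4° + 45.1° = +174.5°.
(The naïve average (+129.4 + -140.4)/2 = -5.5° is on the wrong side of the globe.)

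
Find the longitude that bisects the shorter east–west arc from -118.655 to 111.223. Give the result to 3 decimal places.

Signed shortest Δλ from -118.655° to +111.223° is -130.122°.
Midpoint longitude = -118.655° + (-130.122°)/2 = -118.655° − 65.061° = -183.716°.
Normalise into (−180°, 180°]: +176.284°.
(The naïve average (-118.655 + +111.223)/2 = -3.716° is on the wrong side of the globe.)

+176.284°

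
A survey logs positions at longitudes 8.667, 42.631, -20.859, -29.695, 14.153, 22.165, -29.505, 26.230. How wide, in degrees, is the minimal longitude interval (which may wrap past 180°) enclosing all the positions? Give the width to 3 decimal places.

72.326°

Sort the longitudes: -29.695°, -29.505°, -20.859°, +8.667°, +14.153°, +22.165°, +26.230°, +42.631°.
Eastward gaps between consecutive values (wrapping around): 0.190°, 8.646°, 29.526°, 5.486°, 8.012°, 4.065°, 16.401°, 287.674°.
Largest gap = 287.674° ⇒ minimal covering band is its complement: 360° − 287.674° = 72.326°.
Band runs from -29.695° eastward to +42.631°.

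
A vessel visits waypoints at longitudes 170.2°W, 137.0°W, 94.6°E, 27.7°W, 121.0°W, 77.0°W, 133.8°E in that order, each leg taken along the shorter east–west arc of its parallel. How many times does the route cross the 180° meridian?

2

Leg 1: -170.2° → -137.0°, shortest Δλ = 33.2° (east) — does not cross 180°.
Leg 2: -137.0° → +94.6°, shortest Δλ = -128.4° (west) — crosses 180°.
Leg 3: +94.6° → -27.7°, shortest Δλ = -122.3° (west) — does not cross 180°.
Leg 4: -27.7° → -121.0°, shortest Δλ = -93.3° (west) — does not cross 180°.
Leg 5: -121.0° → -77.0°, shortest Δλ = 44.0° (east) — does not cross 180°.
Leg 6: -77.0° → +133.8°, shortest Δλ = -149.2° (west) — crosses 180°.
Total crossings: 2.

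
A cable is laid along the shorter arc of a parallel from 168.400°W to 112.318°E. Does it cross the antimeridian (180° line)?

Naïve |112.318 − -168.400| = 280.718° > 180°, so the shorter arc goes the other way round — across 180°.
Signed shortest Δλ = ((112.318 − -168.400 + 180) mod 360) − 180 = -79.282°.
Going west by 79.282° from -168.400° passes through 180° before reaching +112.318°.

Yes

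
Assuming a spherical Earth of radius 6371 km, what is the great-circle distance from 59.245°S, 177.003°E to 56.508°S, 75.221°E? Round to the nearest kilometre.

5423 km

Δλ = 75.221 − 177.003 = -101.782°.
Δφ = -56.508 − -59.245 = 2.737°.
a = sin²(Δφ/2) + cos φ₁ · cos φ₂ · sin²(Δλ/2) = 0.170471.
c = 2·atan2(√a, √(1−a)) = 0.85123 rad → d = 6371·c ≈ 5423.20 km.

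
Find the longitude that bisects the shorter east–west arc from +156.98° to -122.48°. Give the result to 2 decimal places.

Signed shortest Δλ from +156.98° to -122.48° is +80.54°.
Midpoint longitude = +156.98° + (+80.54°)/2 = +156.98° + 40.27° = +197.25°.
Normalise into (−180°, 180°]: -162.75°.
(The naïve average (+156.98 + -122.48)/2 = 17.25° is on the wrong side of the globe.)

-162.75°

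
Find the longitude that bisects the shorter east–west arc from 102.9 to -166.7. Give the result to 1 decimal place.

Signed shortest Δλ from +102.9° to -166.7° is +90.4°.
Midpoint longitude = +102.9° + (+90.4°)/2 = +102.9° + 45.2° = +148.1°.
(The naïve average (+102.9 + -166.7)/2 = -31.9° is on the wrong side of the globe.)

+148.1°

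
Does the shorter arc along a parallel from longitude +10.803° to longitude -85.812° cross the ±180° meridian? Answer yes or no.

No

Signed shortest Δλ = ((-85.812 − 10.803 + 180) mod 360) − 180 = -96.615°.
Going west by 96.615° from +10.803° reaches -85.812° without touching 180°.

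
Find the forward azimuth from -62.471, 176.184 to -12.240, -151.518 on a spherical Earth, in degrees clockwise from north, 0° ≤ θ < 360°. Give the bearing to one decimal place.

39.5°

Δλ = -151.518 − 176.184 = -327.702°; wrapped into (−180°, 180°]: 32.298°.
θ = atan2( sin Δλ · cos φ₂ , cos φ₁ · sin φ₂ − sin φ₁ · cos φ₂ · cos Δλ )
  = atan2(0.52218, 0.63455) = 39.451° → normalised to [0°, 360°): 39.451°.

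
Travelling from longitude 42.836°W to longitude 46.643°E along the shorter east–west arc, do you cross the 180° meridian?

Signed shortest Δλ = ((46.643 − -42.836 + 180) mod 360) − 180 = 89.479°.
Going east by 89.479° from -42.836° reaches +46.643° without touching 180°.

No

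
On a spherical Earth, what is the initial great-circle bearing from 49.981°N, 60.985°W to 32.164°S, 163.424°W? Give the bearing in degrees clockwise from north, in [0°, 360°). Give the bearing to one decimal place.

256.2°

Δλ = -163.424 − -60.985 = -102.439°.
θ = atan2( sin Δλ · cos φ₂ , cos φ₁ · sin φ₂ − sin φ₁ · cos φ₂ · cos Δλ )
  = atan2(-0.82666, -0.20268) = -103.776° → normalised to [0°, 360°): 256.224°.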